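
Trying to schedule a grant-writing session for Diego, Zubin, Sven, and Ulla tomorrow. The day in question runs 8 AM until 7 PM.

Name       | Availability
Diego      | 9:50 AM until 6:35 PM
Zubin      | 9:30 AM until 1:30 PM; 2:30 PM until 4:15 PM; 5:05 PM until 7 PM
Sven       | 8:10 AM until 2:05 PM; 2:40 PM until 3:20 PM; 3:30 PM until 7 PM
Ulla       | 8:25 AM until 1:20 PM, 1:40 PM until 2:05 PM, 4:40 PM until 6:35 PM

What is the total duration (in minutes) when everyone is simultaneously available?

300

Diego ∩ Zubin: 09:50-13:30, 14:30-16:15, 17:05-18:35.
Diego ∩ Zubin ∩ Sven: 09:50-13:30, 14:40-15:20, 15:30-16:15, 17:05-18:35.
Diego ∩ Zubin ∩ Sven ∩ Ulla: 09:50-13:20, 17:05-18:35.
Those are the intersection windows.
Summing the common windows: 210 + 90 = 300 minutes.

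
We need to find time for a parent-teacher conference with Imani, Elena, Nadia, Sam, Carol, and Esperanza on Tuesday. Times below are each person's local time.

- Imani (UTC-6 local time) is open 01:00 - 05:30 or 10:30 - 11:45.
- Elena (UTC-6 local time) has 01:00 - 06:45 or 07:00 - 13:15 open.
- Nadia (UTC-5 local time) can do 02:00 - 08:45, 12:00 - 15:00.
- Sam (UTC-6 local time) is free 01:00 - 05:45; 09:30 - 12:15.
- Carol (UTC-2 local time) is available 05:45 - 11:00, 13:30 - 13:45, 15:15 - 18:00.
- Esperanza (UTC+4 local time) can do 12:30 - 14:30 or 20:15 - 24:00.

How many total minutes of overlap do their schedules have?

Imani in UTC: 07:00-11:30, 16:30-17:45 (add 6h to convert from UTC-6).
Elena in UTC: 07:00-12:45, 13:00-19:15 (add 6h to convert from UTC-6).
Nadia in UTC: 07:00-13:45, 17:00-20:00 (add 5h to convert from UTC-5).
Sam in UTC: 07:00-11:45, 15:30-18:15 (add 6h to convert from UTC-6).
Carol in UTC: 07:45-13:00, 15:30-15:45, 17:15-20:00 (add 2h to convert from UTC-2).
Esperanza in UTC: 08:30-10:30, 16:15-20:00 (subtract 4h to convert from UTC+4).
Imani ∩ Elena: 07:00-11:30, 16:30-17:45.
Imani ∩ Elena ∩ Nadia: 07:00-11:30, 17:00-17:45.
Imani ∩ Elena ∩ Nadia ∩ Sam: 07:00-11:30, 17:00-17:45.
Imani ∩ Elena ∩ Nadia ∩ Sam ∩ Carol: 07:45-11:30, 17:15-17:45.
Imani ∩ Elena ∩ Nadia ∩ Sam ∩ Carol ∩ Esperanza: 08:30-10:30, 17:15-17:45.
So the common availability across everyone is 08:30-10:30, 17:15-17:45.
Summing the common windows: 120 + 30 = 150 minutes.

150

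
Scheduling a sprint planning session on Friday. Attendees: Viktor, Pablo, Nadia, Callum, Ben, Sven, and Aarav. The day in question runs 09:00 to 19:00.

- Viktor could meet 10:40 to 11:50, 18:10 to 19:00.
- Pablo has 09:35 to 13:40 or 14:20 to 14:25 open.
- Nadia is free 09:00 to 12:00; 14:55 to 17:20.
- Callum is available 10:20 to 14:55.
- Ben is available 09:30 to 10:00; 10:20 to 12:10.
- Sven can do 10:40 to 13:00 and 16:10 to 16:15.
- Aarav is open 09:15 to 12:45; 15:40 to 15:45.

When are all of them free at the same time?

10:40-11:50

Viktor ∩ Pablo: 10:40-11:50.
Viktor ∩ Pablo ∩ Nadia: 10:40-11:50.
Viktor ∩ Pablo ∩ Nadia ∩ Callum: 10:40-11:50.
Viktor ∩ Pablo ∩ Nadia ∩ Callum ∩ Ben: 10:40-11:50.
Viktor ∩ Pablo ∩ Nadia ∩ Callum ∩ Ben ∩ Sven: 10:40-11:50.
Viktor ∩ Pablo ∩ Nadia ∩ Callum ∩ Ben ∩ Sven ∩ Aarav: 10:40-11:50.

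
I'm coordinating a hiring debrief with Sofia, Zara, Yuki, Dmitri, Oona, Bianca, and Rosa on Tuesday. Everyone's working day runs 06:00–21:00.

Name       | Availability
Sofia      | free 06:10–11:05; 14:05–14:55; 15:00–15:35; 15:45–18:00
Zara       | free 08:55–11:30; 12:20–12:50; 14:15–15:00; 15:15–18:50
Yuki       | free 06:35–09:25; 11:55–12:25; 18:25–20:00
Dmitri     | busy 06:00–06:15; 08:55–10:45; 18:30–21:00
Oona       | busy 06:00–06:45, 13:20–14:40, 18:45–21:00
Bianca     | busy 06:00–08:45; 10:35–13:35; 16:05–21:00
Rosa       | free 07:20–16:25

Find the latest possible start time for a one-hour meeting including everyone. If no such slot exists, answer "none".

none

Sofia free: 06:10-11:05, 14:05-14:55, 15:00-15:35, 15:45-18:00.
Zara free: 08:55-11:30, 12:20-12:50, 14:15-15:00, 15:15-18:50.
Yuki free: 06:35-09:25, 11:55-12:25, 18:25-20:00.
Dmitri free: 06:15-08:55, 10:45-18:30 (invert busy blocks within the working day).
Oona free: 06:45-13:20, 14:40-18:45 (invert busy blocks within the working day).
Bianca free: 08:45-10:35, 13:35-16:05 (invert busy blocks within the working day).
Rosa free: 07:20-16:25.
Sofia ∩ Zara: 08:55-11:05, 14:15-14:55, 15:15-15:35, 15:45-18:00.
Sofia ∩ Zara ∩ Yuki: 08:55-09:25.
Sofia ∩ Zara ∩ Yuki ∩ Dmitri: ∅.
Sofia ∩ Zara ∩ Yuki ∩ Dmitri ∩ Oona: ∅.
Sofia ∩ Zara ∩ Yuki ∩ Dmitri ∩ Oona ∩ Bianca: ∅.
Sofia ∩ Zara ∩ Yuki ∩ Dmitri ∩ Oona ∩ Bianca ∩ Rosa: ∅.
There is no time when everyone is free.
No common window is at least 60 minutes long.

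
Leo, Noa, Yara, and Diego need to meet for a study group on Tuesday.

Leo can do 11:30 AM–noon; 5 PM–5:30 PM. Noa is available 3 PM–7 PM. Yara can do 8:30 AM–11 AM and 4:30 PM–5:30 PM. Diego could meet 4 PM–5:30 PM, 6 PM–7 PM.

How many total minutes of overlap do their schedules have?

Leo ∩ Noa: 17:00-17:30.
Leo ∩ Noa ∩ Yara: 17:00-17:30.
Leo ∩ Noa ∩ Yara ∩ Diego: 17:00-17:30.
That's a single block of 30 minutes.

30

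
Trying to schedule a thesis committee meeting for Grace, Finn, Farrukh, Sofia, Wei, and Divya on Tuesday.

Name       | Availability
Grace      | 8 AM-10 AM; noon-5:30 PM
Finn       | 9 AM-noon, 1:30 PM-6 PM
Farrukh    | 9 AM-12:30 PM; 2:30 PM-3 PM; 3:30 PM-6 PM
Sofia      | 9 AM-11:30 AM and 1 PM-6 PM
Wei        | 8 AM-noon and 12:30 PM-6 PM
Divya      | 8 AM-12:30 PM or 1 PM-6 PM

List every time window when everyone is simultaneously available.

09:00-10:00, 14:30-15:00, 15:30-17:30

Grace ∩ Finn: 09:00-10:00, 13:30-17:30.
Grace ∩ Finn ∩ Farrukh: 09:00-10:00, 14:30-15:00, 15:30-17:30.
Grace ∩ Finn ∩ Farrukh ∩ Sofia: 09:00-10:00, 14:30-15:00, 15:30-17:30.
Grace ∩ Finn ∩ Farrukh ∩ Sofia ∩ Wei: 09:00-10:00, 14:30-15:00, 15:30-17:30.
Grace ∩ Finn ∩ Farrukh ∩ Sofia ∩ Wei ∩ Divya: 09:00-10:00, 14:30-15:00, 15:30-17:30.
So the common availability across everyone is 09:00-10:00, 14:30-15:00, 15:30-17:30.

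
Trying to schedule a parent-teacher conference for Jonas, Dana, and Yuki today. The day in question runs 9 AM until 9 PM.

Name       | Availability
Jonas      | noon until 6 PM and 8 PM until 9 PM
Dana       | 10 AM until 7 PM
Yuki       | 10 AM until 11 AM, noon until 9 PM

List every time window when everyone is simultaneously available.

Jonas ∩ Dana: 12:00-18:00.
Jonas ∩ Dana ∩ Yuki: 12:00-18:00.

12:00-18:00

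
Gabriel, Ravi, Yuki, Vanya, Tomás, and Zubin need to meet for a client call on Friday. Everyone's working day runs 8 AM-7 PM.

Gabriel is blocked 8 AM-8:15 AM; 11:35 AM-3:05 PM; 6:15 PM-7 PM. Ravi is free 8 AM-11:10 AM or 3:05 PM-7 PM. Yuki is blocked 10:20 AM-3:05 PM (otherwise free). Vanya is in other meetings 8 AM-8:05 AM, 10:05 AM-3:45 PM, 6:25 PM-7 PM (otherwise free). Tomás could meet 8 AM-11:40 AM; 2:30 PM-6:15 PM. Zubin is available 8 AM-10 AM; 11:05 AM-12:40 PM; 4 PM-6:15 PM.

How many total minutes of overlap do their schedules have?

240

Gabriel free: 08:15-11:35, 15:05-18:15 (invert busy blocks within the working day).
Ravi free: 08:00-11:10, 15:05-19:00.
Yuki free: 08:00-10:20, 15:05-19:00 (invert busy blocks within the working day).
Vanya free: 08:05-10:05, 15:45-18:25 (invert busy blocks within the working day).
Tomás free: 08:00-11:40, 14:30-18:15.
Zubin free: 08:00-10:00, 11:05-12:40, 16:00-18:15.
Gabriel ∩ Ravi: 08:15-11:10, 15:05-18:15.
Gabriel ∩ Ravi ∩ Yuki: 08:15-10:20, 15:05-18:15.
Gabriel ∩ Ravi ∩ Yuki ∩ Vanya: 08:15-10:05, 15:45-18:15.
Gabriel ∩ Ravi ∩ Yuki ∩ Vanya ∩ Tomás: 08:15-10:05, 15:45-18:15.
Gabriel ∩ Ravi ∩ Yuki ∩ Vanya ∩ Tomás ∩ Zubin: 08:15-10:00, 16:00-18:15.
Summing the common windows: 105 + 135 = 240 minutes.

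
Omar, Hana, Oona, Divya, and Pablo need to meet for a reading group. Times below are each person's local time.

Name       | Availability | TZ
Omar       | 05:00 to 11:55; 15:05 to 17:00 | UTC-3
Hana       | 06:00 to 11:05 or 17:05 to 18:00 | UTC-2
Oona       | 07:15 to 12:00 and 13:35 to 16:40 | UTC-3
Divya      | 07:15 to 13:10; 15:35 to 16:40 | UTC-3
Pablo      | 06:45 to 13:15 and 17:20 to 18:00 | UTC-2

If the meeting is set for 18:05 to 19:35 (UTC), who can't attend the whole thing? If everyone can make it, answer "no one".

Omar in UTC: 08:00-14:55, 18:05-20:00 (add 3h to convert from UTC-3).
Hana in UTC: 08:00-13:05, 19:05-20:00 (add 2h to convert from UTC-2).
Oona in UTC: 10:15-15:00, 16:35-19:40 (add 3h to convert from UTC-3).
Divya in UTC: 10:15-16:10, 18:35-19:40 (add 3h to convert from UTC-3).
Pablo in UTC: 08:45-15:15, 19:20-20:00 (add 2h to convert from UTC-2).
Omar: free for 18:05-19:35. Hana: not fully free for 18:05-19:35. Oona: free for 18:05-19:35. Divya: not fully free for 18:05-19:35. Pablo: not fully free for 18:05-19:35.

Divya, Hana, Pablo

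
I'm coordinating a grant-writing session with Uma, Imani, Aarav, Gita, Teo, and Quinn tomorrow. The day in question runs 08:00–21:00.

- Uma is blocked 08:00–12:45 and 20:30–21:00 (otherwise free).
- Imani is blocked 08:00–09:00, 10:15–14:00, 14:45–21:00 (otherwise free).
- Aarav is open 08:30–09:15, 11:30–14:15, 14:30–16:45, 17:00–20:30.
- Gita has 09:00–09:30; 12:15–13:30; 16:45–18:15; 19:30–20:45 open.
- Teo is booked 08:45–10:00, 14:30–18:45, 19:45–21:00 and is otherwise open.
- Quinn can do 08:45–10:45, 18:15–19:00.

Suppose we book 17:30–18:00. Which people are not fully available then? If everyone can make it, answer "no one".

Uma free: 12:45-20:30 (invert busy blocks within the working day).
Imani free: 09:00-10:15, 14:00-14:45 (invert busy blocks within the working day).
Aarav free: 08:30-09:15, 11:30-14:15, 14:30-16:45, 17:00-20:30.
Gita free: 09:00-09:30, 12:15-13:30, 16:45-18:15, 19:30-20:45.
Teo free: 08:00-08:45, 10:00-14:30, 18:45-19:45 (invert busy blocks within the working day).
Quinn free: 08:45-10:45, 18:15-19:00.
Uma: free for 17:30-18:00. Imani: not fully free for 17:30-18:00. Aarav: free for 17:30-18:00. Gita: free for 17:30-18:00. Teo: not fully free for 17:30-18:00. Quinn: not fully free for 17:30-18:00.

Imani, Quinn, Teo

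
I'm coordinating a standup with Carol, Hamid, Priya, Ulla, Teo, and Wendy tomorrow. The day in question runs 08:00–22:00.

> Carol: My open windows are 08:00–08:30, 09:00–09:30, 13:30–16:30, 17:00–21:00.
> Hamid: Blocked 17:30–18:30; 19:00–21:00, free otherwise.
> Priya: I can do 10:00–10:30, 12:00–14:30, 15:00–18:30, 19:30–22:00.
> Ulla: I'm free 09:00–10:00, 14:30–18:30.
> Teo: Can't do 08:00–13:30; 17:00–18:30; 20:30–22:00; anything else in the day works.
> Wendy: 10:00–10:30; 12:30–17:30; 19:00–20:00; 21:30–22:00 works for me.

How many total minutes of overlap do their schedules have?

90

Carol free: 08:00-08:30, 09:00-09:30, 13:30-16:30, 17:00-21:00.
Hamid free: 08:00-17:30, 18:30-19:00, 21:00-22:00 (invert busy blocks within the working day).
Priya free: 10:00-10:30, 12:00-14:30, 15:00-18:30, 19:30-22:00.
Ulla free: 09:00-10:00, 14:30-18:30.
Teo free: 13:30-17:00, 18:30-20:30 (invert busy blocks within the working day).
Wendy free: 10:00-10:30, 12:30-17:30, 19:00-20:00, 21:30-22:00.
Carol ∩ Hamid: 08:00-08:30, 09:00-09:30, 13:30-16:30, 17:00-17:30, 18:30-19:00.
Carol ∩ Hamid ∩ Priya: 13:30-14:30, 15:00-16:30, 17:00-17:30.
Carol ∩ Hamid ∩ Priya ∩ Ulla: 15:00-16:30, 17:00-17:30.
Carol ∩ Hamid ∩ Priya ∩ Ulla ∩ Teo: 15:00-16:30.
Carol ∩ Hamid ∩ Priya ∩ Ulla ∩ Teo ∩ Wendy: 15:00-16:30.
That's a single block of 90 minutes.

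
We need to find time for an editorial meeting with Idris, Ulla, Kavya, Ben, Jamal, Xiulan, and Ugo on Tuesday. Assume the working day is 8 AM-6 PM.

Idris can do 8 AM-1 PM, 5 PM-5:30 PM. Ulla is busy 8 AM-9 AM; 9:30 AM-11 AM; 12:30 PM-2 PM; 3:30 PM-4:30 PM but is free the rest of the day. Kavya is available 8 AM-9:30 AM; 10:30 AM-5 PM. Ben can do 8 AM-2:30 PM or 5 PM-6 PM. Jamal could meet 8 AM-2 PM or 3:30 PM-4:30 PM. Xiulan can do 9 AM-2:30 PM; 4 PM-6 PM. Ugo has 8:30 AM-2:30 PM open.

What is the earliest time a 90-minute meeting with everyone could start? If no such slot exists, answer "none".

Idris free: 08:00-13:00, 17:00-17:30.
Ulla free: 09:00-09:30, 11:00-12:30, 14:00-15:30, 16:30-18:00 (invert busy blocks within the working day).
Kavya free: 08:00-09:30, 10:30-17:00.
Ben free: 08:00-14:30, 17:00-18:00.
Jamal free: 08:00-14:00, 15:30-16:30.
Xiulan free: 09:00-14:30, 16:00-18:00.
Ugo free: 08:30-14:30.
Idris ∩ Ulla: 09:00-09:30, 11:00-12:30, 17:00-17:30.
Idris ∩ Ulla ∩ Kavya: 09:00-09:30, 11:00-12:30.
Idris ∩ Ulla ∩ Kavya ∩ Ben: 09:00-09:30, 11:00-12:30.
Idris ∩ Ulla ∩ Kavya ∩ Ben ∩ Jamal: 09:00-09:30, 11:00-12:30.
Idris ∩ Ulla ∩ Kavya ∩ Ben ∩ Jamal ∩ Xiulan: 09:00-09:30, 11:00-12:30.
Idris ∩ Ulla ∩ Kavya ∩ Ben ∩ Jamal ∩ Xiulan ∩ Ugo: 09:00-09:30, 11:00-12:30.
So the common availability across everyone is 09:00-09:30, 11:00-12:30.
The first common window of at least 90 minutes is 11:00-12:30, so the earliest start is 11:00.

11:00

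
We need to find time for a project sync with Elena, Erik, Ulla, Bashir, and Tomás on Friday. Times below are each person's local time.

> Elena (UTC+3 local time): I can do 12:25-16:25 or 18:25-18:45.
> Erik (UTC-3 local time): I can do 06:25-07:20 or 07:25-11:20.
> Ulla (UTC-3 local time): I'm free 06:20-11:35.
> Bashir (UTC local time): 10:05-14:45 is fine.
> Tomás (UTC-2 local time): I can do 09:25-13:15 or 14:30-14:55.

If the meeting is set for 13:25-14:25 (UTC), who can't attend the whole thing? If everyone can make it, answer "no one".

Elena in UTC: 09:25-13:25, 15:25-15:45 (subtract 3h to convert from UTC+3).
Erik in UTC: 09:25-10:20, 10:25-14:20 (add 3h to convert from UTC-3).
Ulla in UTC: 09:20-14:35 (add 3h to convert from UTC-3).
Bashir in UTC: 10:05-14:45.
Tomás in UTC: 11:25-15:15, 16:30-16:55 (add 2h to convert from UTC-2).
Elena: not fully free for 13:25-14:25. Erik: not fully free for 13:25-14:25. Ulla: free for 13:25-14:25. Bashir: free for 13:25-14:25. Tomás: free for 13:25-14:25.

Elena, Erik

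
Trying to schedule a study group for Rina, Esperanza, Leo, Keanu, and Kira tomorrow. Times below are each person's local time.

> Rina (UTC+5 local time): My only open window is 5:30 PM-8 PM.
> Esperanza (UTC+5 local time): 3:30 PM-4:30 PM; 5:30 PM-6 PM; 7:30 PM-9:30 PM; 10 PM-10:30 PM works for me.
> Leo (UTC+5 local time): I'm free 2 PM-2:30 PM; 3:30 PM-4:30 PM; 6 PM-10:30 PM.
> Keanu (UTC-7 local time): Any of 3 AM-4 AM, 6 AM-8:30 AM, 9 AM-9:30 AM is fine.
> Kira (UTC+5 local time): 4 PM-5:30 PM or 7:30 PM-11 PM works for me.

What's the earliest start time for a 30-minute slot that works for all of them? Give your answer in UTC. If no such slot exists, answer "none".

14:30

Rina in UTC: 12:30-15:00 (subtract 5h to convert from UTC+5).
Esperanza in UTC: 10:30-11:30, 12:30-13:00, 14:30-16:30, 17:00-17:30 (subtract 5h to convert from UTC+5).
Leo in UTC: 09:00-09:30, 10:30-11:30, 13:00-17:30 (subtract 5h to convert from UTC+5).
Keanu in UTC: 10:00-11:00, 13:00-15:30, 16:00-16:30 (add 7h to convert from UTC-7).
Kira in UTC: 11:00-12:30, 14:30-18:00 (subtract 5h to convert from UTC+5).
Rina ∩ Esperanza: 12:30-13:00, 14:30-15:00.
Rina ∩ Esperanza ∩ Leo: 14:30-15:00.
Rina ∩ Esperanza ∩ Leo ∩ Keanu: 14:30-15:00.
Rina ∩ Esperanza ∩ Leo ∩ Keanu ∩ Kira: 14:30-15:00.
The first common window of at least 30 minutes is 14:30-15:00, so the earliest start is 14:30.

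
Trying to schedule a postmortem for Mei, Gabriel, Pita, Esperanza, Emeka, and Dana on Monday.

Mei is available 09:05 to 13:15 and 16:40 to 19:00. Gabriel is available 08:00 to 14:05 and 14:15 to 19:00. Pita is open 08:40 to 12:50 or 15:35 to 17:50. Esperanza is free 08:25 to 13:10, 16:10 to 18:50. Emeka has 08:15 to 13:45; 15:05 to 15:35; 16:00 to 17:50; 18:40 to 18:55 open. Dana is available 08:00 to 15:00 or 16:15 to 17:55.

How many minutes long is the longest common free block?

Mei ∩ Gabriel: 09:05-13:15, 16:40-19:00.
Mei ∩ Gabriel ∩ Pita: 09:05-12:50, 16:40-17:50.
Mei ∩ Gabriel ∩ Pita ∩ Esperanza: 09:05-12:50, 16:40-17:50.
Mei ∩ Gabriel ∩ Pita ∩ Esperanza ∩ Emeka: 09:05-12:50, 16:40-17:50.
Mei ∩ Gabriel ∩ Pita ∩ Esperanza ∩ Emeka ∩ Dana: 09:05-12:50, 16:40-17:50.
The longest is 09:05-12:50 at 225 minutes.

225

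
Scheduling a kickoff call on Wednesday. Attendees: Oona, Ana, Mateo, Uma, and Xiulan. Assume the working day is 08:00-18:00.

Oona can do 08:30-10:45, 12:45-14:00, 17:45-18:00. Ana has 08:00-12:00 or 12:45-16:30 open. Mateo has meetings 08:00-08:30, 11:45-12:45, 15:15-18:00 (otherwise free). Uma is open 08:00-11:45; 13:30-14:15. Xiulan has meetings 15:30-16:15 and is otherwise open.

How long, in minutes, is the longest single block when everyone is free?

Oona free: 08:30-10:45, 12:45-14:00, 17:45-18:00.
Ana free: 08:00-12:00, 12:45-16:30.
Mateo free: 08:30-11:45, 12:45-15:15 (invert busy blocks within the working day).
Uma free: 08:00-11:45, 13:30-14:15.
Xiulan free: 08:00-15:30, 16:15-18:00 (invert busy blocks within the working day).
Oona ∩ Ana: 08:30-10:45, 12:45-14:00.
Oona ∩ Ana ∩ Mateo: 08:30-10:45, 12:45-14:00.
Oona ∩ Ana ∩ Mateo ∩ Uma: 08:30-10:45, 13:30-14:00.
Oona ∩ Ana ∩ Mateo ∩ Uma ∩ Xiulan: 08:30-10:45, 13:30-14:00.
The longest is 08:30-10:45 at 135 minutes.

135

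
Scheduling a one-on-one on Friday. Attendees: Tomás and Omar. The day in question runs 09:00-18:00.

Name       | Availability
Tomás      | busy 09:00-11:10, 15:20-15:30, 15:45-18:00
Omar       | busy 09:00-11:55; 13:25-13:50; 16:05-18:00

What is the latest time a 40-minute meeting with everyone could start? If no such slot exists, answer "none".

14:40

Tomás free: 11:10-15:20, 15:30-15:45 (invert busy blocks within the working day).
Omar free: 11:55-13:25, 13:50-16:05 (invert busy blocks within the working day).
Tomás ∩ Omar: 11:55-13:25, 13:50-15:20, 15:30-15:45.
So the common availability across everyone is 11:55-13:25, 13:50-15:20, 15:30-15:45.
The last common window of at least 40 minutes is 13:50-15:20; a 40-minute meeting can start as late as 14:40 and still end by 15:20.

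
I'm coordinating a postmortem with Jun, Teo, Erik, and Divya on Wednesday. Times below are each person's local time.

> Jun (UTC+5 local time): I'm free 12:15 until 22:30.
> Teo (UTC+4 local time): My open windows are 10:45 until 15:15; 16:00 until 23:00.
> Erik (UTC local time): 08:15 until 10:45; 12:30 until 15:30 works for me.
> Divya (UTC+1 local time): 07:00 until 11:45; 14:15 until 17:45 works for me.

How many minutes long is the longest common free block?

150

Jun in UTC: 07:15-17:30 (subtract 5h to convert from UTC+5).
Teo in UTC: 06:45-11:15, 12:00-19:00 (subtract 4h to convert from UTC+4).
Erik in UTC: 08:15-10:45, 12:30-15:30.
Divya in UTC: 06:00-10:45, 13:15-16:45 (subtract 1h to convert from UTC+1).
Jun ∩ Teo: 07:15-11:15, 12:00-17:30.
Jun ∩ Teo ∩ Erik: 08:15-10:45, 12:30-15:30.
Jun ∩ Teo ∩ Erik ∩ Divya: 08:15-10:45, 13:15-15:30.
So the common availability across everyone is 08:15-10:45, 13:15-15:30.
The longest is 08:15-10:45 at 150 minutes.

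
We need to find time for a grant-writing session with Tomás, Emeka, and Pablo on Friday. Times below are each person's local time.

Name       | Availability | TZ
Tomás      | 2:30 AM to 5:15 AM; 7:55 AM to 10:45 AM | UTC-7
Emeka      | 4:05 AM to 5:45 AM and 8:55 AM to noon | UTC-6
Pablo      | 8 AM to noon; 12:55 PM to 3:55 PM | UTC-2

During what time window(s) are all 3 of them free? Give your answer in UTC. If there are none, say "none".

Tomás in UTC: 09:30-12:15, 14:55-17:45 (add 7h to convert from UTC-7).
Emeka in UTC: 10:05-11:45, 14:55-18:00 (add 6h to convert from UTC-6).
Pablo in UTC: 10:00-14:00, 14:55-17:55 (add 2h to convert from UTC-2).
Tomás ∩ Emeka: 10:05-11:45, 14:55-17:45.
Tomás ∩ Emeka ∩ Pablo: 10:05-11:45, 14:55-17:45.

10:05-11:45, 14:55-17:45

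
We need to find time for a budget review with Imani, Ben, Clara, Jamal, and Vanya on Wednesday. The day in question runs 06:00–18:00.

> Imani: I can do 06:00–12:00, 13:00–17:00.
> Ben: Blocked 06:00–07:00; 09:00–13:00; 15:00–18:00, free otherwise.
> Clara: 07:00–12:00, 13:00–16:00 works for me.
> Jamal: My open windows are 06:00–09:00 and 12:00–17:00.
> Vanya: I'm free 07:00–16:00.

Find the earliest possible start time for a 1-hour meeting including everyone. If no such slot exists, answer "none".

Imani free: 06:00-12:00, 13:00-17:00.
Ben free: 07:00-09:00, 13:00-15:00 (invert busy blocks within the working day).
Clara free: 07:00-12:00, 13:00-16:00.
Jamal free: 06:00-09:00, 12:00-17:00.
Vanya free: 07:00-16:00.
Imani ∩ Ben: 07:00-09:00, 13:00-15:00.
Imani ∩ Ben ∩ Clara: 07:00-09:00, 13:00-15:00.
Imani ∩ Ben ∩ Clara ∩ Jamal: 07:00-09:00, 13:00-15:00.
Imani ∩ Ben ∩ Clara ∩ Jamal ∩ Vanya: 07:00-09:00, 13:00-15:00.
The first common window of at least 60 minutes is 07:00-09:00, so the earliest start is 07:00.

07:00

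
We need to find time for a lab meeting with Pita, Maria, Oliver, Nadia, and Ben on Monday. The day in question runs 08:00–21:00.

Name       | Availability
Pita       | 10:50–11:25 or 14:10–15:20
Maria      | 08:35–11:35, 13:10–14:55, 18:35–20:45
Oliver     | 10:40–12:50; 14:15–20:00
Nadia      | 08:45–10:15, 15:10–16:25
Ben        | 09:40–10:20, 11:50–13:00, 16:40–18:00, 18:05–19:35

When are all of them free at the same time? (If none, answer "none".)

none

Pita ∩ Maria: 10:50-11:25, 14:10-14:55.
Pita ∩ Maria ∩ Oliver: 10:50-11:25, 14:15-14:55.
Pita ∩ Maria ∩ Oliver ∩ Nadia: ∅.
Pita ∩ Maria ∩ Oliver ∩ Nadia ∩ Ben: ∅.
There is no time when everyone is free.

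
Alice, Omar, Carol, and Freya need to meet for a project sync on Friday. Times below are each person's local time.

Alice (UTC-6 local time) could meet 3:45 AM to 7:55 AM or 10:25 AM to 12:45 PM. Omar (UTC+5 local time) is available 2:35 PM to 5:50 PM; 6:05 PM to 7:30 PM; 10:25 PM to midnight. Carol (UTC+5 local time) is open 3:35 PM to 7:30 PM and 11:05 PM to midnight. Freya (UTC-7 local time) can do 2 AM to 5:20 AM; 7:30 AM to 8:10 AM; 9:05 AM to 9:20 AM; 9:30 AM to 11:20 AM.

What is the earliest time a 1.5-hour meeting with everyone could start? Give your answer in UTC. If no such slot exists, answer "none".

Alice in UTC: 09:45-13:55, 16:25-18:45 (add 6h to convert from UTC-6).
Omar in UTC: 09:35-12:50, 13:05-14:30, 17:25-19:00 (subtract 5h to convert from UTC+5).
Carol in UTC: 10:35-14:30, 18:05-19:00 (subtract 5h to convert from UTC+5).
Freya in UTC: 09:00-12:20, 14:30-15:10, 16:05-16:20, 16:30-18:20 (add 7h to convert from UTC-7).
Alice ∩ Omar: 09:45-12:50, 13:05-13:55, 17:25-18:45.
Alice ∩ Omar ∩ Carol: 10:35-12:50, 13:05-13:55, 18:05-18:45.
Alice ∩ Omar ∩ Carol ∩ Freya: 10:35-12:20, 18:05-18:20.
The first common window of at least 90 minutes is 10:35-12:20, so the earliest start is 10:35.

10:35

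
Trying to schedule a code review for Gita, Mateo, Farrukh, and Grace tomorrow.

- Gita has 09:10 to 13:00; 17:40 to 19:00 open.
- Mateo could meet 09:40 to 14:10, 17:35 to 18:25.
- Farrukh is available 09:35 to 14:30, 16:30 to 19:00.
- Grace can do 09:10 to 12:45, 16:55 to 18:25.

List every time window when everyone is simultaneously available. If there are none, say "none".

Gita ∩ Mateo: 09:40-13:00, 17:40-18:25.
Gita ∩ Mateo ∩ Farrukh: 09:40-13:00, 17:40-18:25.
Gita ∩ Mateo ∩ Farrukh ∩ Grace: 09:40-12:45, 17:40-18:25.
Those are the intersection windows.

09:40-12:45, 17:40-18:25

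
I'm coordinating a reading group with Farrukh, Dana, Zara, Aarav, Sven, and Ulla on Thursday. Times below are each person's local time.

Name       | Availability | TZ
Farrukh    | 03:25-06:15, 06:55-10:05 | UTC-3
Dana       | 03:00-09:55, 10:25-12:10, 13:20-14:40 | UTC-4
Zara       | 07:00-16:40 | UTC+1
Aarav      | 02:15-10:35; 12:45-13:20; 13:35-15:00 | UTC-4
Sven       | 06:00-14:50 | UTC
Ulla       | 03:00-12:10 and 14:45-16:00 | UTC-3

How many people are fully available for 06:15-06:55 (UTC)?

4

Farrukh in UTC: 06:25-09:15, 09:55-13:05 (add 3h to convert from UTC-3).
Dana in UTC: 07:00-13:55, 14:25-16:10, 17:20-18:40 (add 4h to convert from UTC-4).
Zara in UTC: 06:00-15:40 (subtract 1h to convert from UTC+1).
Aarav in UTC: 06:15-14:35, 16:45-17:20, 17:35-19:00 (add 4h to convert from UTC-4).
Sven in UTC: 06:00-14:50.
Ulla in UTC: 06:00-15:10, 17:45-19:00 (add 3h to convert from UTC-3).
Zara, Aarav, Sven, and Ulla can make the full 06:15-06:55 slot — that's 4.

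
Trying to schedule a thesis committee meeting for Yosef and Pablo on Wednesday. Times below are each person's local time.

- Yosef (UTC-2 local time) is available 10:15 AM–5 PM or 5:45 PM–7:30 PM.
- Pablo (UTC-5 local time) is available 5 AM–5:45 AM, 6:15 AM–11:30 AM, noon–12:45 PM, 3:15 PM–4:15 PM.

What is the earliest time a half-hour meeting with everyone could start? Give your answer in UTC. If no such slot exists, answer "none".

12:15

Yosef in UTC: 12:15-19:00, 19:45-21:30 (add 2h to convert from UTC-2).
Pablo in UTC: 10:00-10:45, 11:15-16:30, 17:00-17:45, 20:15-21:15 (add 5h to convert from UTC-5).
Yosef ∩ Pablo: 12:15-16:30, 17:00-17:45, 20:15-21:15.
The first common window of at least 30 minutes is 12:15-16:30, so the earliest start is 12:15.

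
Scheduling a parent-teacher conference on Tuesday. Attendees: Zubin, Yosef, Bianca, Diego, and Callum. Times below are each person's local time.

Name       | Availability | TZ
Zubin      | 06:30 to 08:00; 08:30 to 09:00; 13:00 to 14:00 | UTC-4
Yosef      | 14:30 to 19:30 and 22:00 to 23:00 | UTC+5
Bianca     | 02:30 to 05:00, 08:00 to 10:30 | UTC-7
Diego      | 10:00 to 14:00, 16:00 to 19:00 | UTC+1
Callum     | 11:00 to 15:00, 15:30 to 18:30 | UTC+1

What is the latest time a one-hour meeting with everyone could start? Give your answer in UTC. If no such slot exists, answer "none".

11:00

Zubin in UTC: 10:30-12:00, 12:30-13:00, 17:00-18:00 (add 4h to convert from UTC-4).
Yosef in UTC: 09:30-14:30, 17:00-18:00 (subtract 5h to convert from UTC+5).
Bianca in UTC: 09:30-12:00, 15:00-17:30 (add 7h to convert from UTC-7).
Diego in UTC: 09:00-13:00, 15:00-18:00 (subtract 1h to convert from UTC+1).
Callum in UTC: 10:00-14:00, 14:30-17:30 (subtract 1h to convert from UTC+1).
Zubin ∩ Yosef: 10:30-12:00, 12:30-13:00, 17:00-18:00.
Zubin ∩ Yosef ∩ Bianca: 10:30-12:00, 17:00-17:30.
Zubin ∩ Yosef ∩ Bianca ∩ Diego: 10:30-12:00, 17:00-17:30.
Zubin ∩ Yosef ∩ Bianca ∩ Diego ∩ Callum: 10:30-12:00, 17:00-17:30.
The last common window of at least 60 minutes is 10:30-12:00; a 60-minute meeting can start as late as 11:00 and still end by 12:00.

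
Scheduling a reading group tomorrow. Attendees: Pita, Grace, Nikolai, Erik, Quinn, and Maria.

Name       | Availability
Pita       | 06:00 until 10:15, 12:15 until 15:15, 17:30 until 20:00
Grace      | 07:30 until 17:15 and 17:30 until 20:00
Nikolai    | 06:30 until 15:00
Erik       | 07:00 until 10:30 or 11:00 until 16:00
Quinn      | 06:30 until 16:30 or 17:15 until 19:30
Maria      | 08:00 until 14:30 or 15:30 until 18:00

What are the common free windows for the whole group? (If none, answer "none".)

Pita ∩ Grace: 07:30-10:15, 12:15-15:15, 17:30-20:00.
Pita ∩ Grace ∩ Nikolai: 07:30-10:15, 12:15-15:00.
Pita ∩ Grace ∩ Nikolai ∩ Erik: 07:30-10:15, 12:15-15:00.
Pita ∩ Grace ∩ Nikolai ∩ Erik ∩ Quinn: 07:30-10:15, 12:15-15:00.
Pita ∩ Grace ∩ Nikolai ∩ Erik ∩ Quinn ∩ Maria: 08:00-10:15, 12:15-14:30.
So the common availability across everyone is 08:00-10:15, 12:15-14:30.

08:00-10:15, 12:15-14:30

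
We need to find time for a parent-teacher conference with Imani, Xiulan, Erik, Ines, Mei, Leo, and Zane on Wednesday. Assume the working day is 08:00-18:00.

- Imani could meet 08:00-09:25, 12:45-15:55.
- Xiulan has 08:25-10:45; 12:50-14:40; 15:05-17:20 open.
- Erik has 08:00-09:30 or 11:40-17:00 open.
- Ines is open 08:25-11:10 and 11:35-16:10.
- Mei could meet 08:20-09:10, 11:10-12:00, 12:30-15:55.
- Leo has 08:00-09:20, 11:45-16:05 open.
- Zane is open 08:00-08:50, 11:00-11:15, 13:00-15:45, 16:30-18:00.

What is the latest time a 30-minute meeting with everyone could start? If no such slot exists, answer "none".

15:15

Imani ∩ Xiulan: 08:25-09:25, 12:50-14:40, 15:05-15:55.
Imani ∩ Xiulan ∩ Erik: 08:25-09:25, 12:50-14:40, 15:05-15:55.
Imani ∩ Xiulan ∩ Erik ∩ Ines: 08:25-09:25, 12:50-14:40, 15:05-15:55.
Imani ∩ Xiulan ∩ Erik ∩ Ines ∩ Mei: 08:25-09:10, 12:50-14:40, 15:05-15:55.
Imani ∩ Xiulan ∩ Erik ∩ Ines ∩ Mei ∩ Leo: 08:25-09:10, 12:50-14:40, 15:05-15:55.
Imani ∩ Xiulan ∩ Erik ∩ Ines ∩ Mei ∩ Leo ∩ Zane: 08:25-08:50, 13:00-14:40, 15:05-15:45.
Those are the intersection windows.
The last common window of at least 30 minutes is 15:05-15:45; a 30-minute meeting can start as late as 15:15 and still end by 15:45.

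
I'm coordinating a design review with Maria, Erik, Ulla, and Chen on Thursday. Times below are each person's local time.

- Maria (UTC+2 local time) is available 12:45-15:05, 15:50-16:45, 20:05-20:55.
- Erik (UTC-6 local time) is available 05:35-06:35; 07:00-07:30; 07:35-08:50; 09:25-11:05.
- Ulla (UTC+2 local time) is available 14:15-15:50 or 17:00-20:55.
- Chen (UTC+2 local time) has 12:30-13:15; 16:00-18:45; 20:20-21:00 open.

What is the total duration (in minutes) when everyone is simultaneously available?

0

Maria in UTC: 10:45-13:05, 13:50-14:45, 18:05-18:55 (subtract 2h to convert from UTC+2).
Erik in UTC: 11:35-12:35, 13:00-13:30, 13:35-14:50, 15:25-17:05 (add 6h to convert from UTC-6).
Ulla in UTC: 12:15-13:50, 15:00-18:55 (subtract 2h to convert from UTC+2).
Chen in UTC: 10:30-11:15, 14:00-16:45, 18:20-19:00 (subtract 2h to convert from UTC+2).
Maria ∩ Erik: 11:35-12:35, 13:00-13:05, 13:50-14:45.
Maria ∩ Erik ∩ Ulla: 12:15-12:35, 13:00-13:05.
Maria ∩ Erik ∩ Ulla ∩ Chen: ∅.
There is no time when everyone is free.
There is no common window, so the total is 0 minutes.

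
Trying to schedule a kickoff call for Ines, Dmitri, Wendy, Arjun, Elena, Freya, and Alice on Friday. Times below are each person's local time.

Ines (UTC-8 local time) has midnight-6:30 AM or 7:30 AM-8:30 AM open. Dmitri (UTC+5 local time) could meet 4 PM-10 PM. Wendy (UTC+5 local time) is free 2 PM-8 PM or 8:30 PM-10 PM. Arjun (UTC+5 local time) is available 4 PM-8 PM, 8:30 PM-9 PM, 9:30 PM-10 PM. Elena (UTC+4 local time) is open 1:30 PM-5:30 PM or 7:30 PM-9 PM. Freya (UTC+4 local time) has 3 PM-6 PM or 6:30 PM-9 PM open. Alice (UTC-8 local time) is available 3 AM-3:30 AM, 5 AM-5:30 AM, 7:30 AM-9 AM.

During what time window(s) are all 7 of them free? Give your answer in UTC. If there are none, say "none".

11:00-11:30, 13:00-13:30, 15:30-16:00

Ines in UTC: 08:00-14:30, 15:30-16:30 (add 8h to convert from UTC-8).
Dmitri in UTC: 11:00-17:00 (subtract 5h to convert from UTC+5).
Wendy in UTC: 09:00-15:00, 15:30-17:00 (subtract 5h to convert from UTC+5).
Arjun in UTC: 11:00-15:00, 15:30-16:00, 16:30-17:00 (subtract 5h to convert from UTC+5).
Elena in UTC: 09:30-13:30, 15:30-17:00 (subtract 4h to convert from UTC+4).
Freya in UTC: 11:00-14:00, 14:30-17:00 (subtract 4h to convert from UTC+4).
Alice in UTC: 11:00-11:30, 13:00-13:30, 15:30-17:00 (add 8h to convert from UTC-8).
Ines ∩ Dmitri: 11:00-14:30, 15:30-16:30.
Ines ∩ Dmitri ∩ Wendy: 11:00-14:30, 15:30-16:30.
Ines ∩ Dmitri ∩ Wendy ∩ Arjun: 11:00-14:30, 15:30-16:00.
Ines ∩ Dmitri ∩ Wendy ∩ Arjun ∩ Elena: 11:00-13:30, 15:30-16:00.
Ines ∩ Dmitri ∩ Wendy ∩ Arjun ∩ Elena ∩ Freya: 11:00-13:30, 15:30-16:00.
Ines ∩ Dmitri ∩ Wendy ∩ Arjun ∩ Elena ∩ Freya ∩ Alice: 11:00-11:30, 13:00-13:30, 15:30-16:00.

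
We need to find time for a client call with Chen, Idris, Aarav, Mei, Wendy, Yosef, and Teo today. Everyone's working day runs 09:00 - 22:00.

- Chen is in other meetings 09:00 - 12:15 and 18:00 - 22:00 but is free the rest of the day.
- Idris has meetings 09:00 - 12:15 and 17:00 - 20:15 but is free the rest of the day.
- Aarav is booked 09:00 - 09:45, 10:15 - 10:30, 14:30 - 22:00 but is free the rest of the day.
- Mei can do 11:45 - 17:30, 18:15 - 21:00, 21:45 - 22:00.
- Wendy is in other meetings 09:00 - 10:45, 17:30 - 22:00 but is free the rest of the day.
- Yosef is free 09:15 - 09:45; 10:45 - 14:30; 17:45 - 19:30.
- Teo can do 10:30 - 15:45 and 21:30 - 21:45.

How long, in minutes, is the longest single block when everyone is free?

Chen free: 12:15-18:00 (invert busy blocks within the working day).
Idris free: 12:15-17:00, 20:15-22:00 (invert busy blocks within the working day).
Aarav free: 09:45-10:15, 10:30-14:30 (invert busy blocks within the working day).
Mei free: 11:45-17:30, 18:15-21:00, 21:45-22:00.
Wendy free: 10:45-17:30 (invert busy blocks within the working day).
Yosef free: 09:15-09:45, 10:45-14:30, 17:45-19:30.
Teo free: 10:30-15:45, 21:30-21:45.
Chen ∩ Idris: 12:15-17:00.
Chen ∩ Idris ∩ Aarav: 12:15-14:30.
Chen ∩ Idris ∩ Aarav ∩ Mei: 12:15-14:30.
Chen ∩ Idris ∩ Aarav ∩ Mei ∩ Wendy: 12:15-14:30.
Chen ∩ Idris ∩ Aarav ∩ Mei ∩ Wendy ∩ Yosef: 12:15-14:30.
Chen ∩ Idris ∩ Aarav ∩ Mei ∩ Wendy ∩ Yosef ∩ Teo: 12:15-14:30.
The longest is 12:15-14:30 at 135 minutes.

135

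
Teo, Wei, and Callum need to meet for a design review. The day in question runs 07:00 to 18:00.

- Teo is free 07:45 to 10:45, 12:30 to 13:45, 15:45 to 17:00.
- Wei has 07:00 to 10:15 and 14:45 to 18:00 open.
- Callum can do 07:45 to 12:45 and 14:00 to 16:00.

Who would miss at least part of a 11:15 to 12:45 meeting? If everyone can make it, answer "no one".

Teo: not fully free for 11:15-12:45. Wei: not fully free for 11:15-12:45. Callum: free for 11:15-12:45.

Teo, Wei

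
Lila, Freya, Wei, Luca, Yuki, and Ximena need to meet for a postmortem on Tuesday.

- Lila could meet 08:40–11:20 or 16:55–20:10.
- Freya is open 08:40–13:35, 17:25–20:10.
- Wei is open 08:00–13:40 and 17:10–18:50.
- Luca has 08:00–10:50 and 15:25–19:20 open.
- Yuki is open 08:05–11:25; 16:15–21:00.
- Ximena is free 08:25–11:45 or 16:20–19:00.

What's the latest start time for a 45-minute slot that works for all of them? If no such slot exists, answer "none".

Lila ∩ Freya: 08:40-11:20, 17:25-20:10.
Lila ∩ Freya ∩ Wei: 08:40-11:20, 17:25-18:50.
Lila ∩ Freya ∩ Wei ∩ Luca: 08:40-10:50, 17:25-18:50.
Lila ∩ Freya ∩ Wei ∩ Luca ∩ Yuki: 08:40-10:50, 17:25-18:50.
Lila ∩ Freya ∩ Wei ∩ Luca ∩ Yuki ∩ Ximena: 08:40-10:50, 17:25-18:50.
Those are the intersection windows.
The last common window of at least 45 minutes is 17:25-18:50; a 45-minute meeting can start as late as 18:05 and still end by 18:50.

18:05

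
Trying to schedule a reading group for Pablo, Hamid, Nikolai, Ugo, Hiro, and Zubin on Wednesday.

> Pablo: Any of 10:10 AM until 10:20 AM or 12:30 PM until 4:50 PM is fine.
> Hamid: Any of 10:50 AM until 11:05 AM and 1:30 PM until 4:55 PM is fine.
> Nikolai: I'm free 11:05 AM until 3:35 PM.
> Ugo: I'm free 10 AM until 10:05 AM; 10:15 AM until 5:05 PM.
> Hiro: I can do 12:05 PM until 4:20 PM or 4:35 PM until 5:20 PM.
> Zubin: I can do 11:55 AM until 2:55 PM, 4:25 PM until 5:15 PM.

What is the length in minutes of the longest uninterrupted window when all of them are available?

Pablo ∩ Hamid: 13:30-16:50.
Pablo ∩ Hamid ∩ Nikolai: 13:30-15:35.
Pablo ∩ Hamid ∩ Nikolai ∩ Ugo: 13:30-15:35.
Pablo ∩ Hamid ∩ Nikolai ∩ Ugo ∩ Hiro: 13:30-15:35.
Pablo ∩ Hamid ∩ Nikolai ∩ Ugo ∩ Hiro ∩ Zubin: 13:30-14:55.
The longest is 13:30-14:55 at 85 minutes.

85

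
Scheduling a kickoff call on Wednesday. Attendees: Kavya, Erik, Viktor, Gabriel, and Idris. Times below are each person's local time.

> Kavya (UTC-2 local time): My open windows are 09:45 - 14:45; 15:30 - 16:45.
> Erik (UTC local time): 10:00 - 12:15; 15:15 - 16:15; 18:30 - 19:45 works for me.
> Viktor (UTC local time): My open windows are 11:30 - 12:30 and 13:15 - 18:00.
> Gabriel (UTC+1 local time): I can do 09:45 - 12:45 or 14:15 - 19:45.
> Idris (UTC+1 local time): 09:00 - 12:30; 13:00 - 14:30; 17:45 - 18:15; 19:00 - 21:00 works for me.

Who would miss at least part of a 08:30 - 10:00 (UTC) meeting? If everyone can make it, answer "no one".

Kavya in UTC: 11:45-16:45, 17:30-18:45 (add 2h to convert from UTC-2).
Erik in UTC: 10:00-12:15, 15:15-16:15, 18:30-19:45.
Viktor in UTC: 11:30-12:30, 13:15-18:00.
Gabriel in UTC: 08:45-11:45, 13:15-18:45 (subtract 1h to convert from UTC+1).
Idris in UTC: 08:00-11:30, 12:00-13:30, 16:45-17:15, 18:00-20:00 (subtract 1h to convert from UTC+1).
Kavya: not fully free for 08:30-10:00. Erik: not fully free for 08:30-10:00. Viktor: not fully free for 08:30-10:00. Gabriel: not fully free for 08:30-10:00. Idris: free for 08:30-10:00.

Erik, Gabriel, Kavya, Viktor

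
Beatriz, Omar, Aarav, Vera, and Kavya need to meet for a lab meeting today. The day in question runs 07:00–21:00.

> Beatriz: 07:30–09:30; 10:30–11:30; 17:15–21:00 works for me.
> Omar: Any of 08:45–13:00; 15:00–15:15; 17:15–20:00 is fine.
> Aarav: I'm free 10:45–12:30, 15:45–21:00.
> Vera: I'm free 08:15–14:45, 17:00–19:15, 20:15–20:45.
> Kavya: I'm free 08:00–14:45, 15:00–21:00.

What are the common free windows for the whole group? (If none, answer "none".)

10:45-11:30, 17:15-19:15

Beatriz ∩ Omar: 08:45-09:30, 10:30-11:30, 17:15-20:00.
Beatriz ∩ Omar ∩ Aarav: 10:45-11:30, 17:15-20:00.
Beatriz ∩ Omar ∩ Aarav ∩ Vera: 10:45-11:30, 17:15-19:15.
Beatriz ∩ Omar ∩ Aarav ∩ Vera ∩ Kavya: 10:45-11:30, 17:15-19:15.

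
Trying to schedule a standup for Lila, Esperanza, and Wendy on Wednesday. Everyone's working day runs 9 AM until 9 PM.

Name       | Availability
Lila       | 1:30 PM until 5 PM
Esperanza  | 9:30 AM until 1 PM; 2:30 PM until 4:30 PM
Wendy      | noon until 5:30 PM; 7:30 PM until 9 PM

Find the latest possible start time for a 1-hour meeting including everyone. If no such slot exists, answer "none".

15:30

Lila ∩ Esperanza: 14:30-16:30.
Lila ∩ Esperanza ∩ Wendy: 14:30-16:30.
The last common window of at least 60 minutes is 14:30-16:30; a 60-minute meeting can start as late as 15:30 and still end by 16:30.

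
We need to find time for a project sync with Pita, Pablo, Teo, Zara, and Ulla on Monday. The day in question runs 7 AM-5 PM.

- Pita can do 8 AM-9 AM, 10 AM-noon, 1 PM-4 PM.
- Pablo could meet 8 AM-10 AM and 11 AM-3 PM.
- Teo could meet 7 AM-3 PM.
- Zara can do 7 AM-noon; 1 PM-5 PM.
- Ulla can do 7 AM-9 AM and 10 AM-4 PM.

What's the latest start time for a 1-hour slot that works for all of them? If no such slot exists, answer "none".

14:00

Pita ∩ Pablo: 08:00-09:00, 11:00-12:00, 13:00-15:00.
Pita ∩ Pablo ∩ Teo: 08:00-09:00, 11:00-12:00, 13:00-15:00.
Pita ∩ Pablo ∩ Teo ∩ Zara: 08:00-09:00, 11:00-12:00, 13:00-15:00.
Pita ∩ Pablo ∩ Teo ∩ Zara ∩ Ulla: 08:00-09:00, 11:00-12:00, 13:00-15:00.
The last common window of at least 60 minutes is 13:00-15:00; a 60-minute meeting can start as late as 14:00 and still end by 15:00.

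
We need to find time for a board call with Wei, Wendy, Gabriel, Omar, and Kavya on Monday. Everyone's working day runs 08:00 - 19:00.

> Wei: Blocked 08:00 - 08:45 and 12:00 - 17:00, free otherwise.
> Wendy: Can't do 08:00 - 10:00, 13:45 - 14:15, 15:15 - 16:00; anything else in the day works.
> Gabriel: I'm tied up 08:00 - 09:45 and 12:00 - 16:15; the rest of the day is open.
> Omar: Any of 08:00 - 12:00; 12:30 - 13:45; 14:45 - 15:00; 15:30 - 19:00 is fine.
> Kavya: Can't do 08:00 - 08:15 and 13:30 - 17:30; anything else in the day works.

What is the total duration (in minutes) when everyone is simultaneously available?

210

Wei free: 08:45-12:00, 17:00-19:00 (invert busy blocks within the working day).
Wendy free: 10:00-13:45, 14:15-15:15, 16:00-19:00 (invert busy blocks within the working day).
Gabriel free: 09:45-12:00, 16:15-19:00 (invert busy blocks within the working day).
Omar free: 08:00-12:00, 12:30-13:45, 14:45-15:00, 15:30-19:00.
Kavya free: 08:15-13:30, 17:30-19:00 (invert busy blocks within the working day).
Wei ∩ Wendy: 10:00-12:00, 17:00-19:00.
Wei ∩ Wendy ∩ Gabriel: 10:00-12:00, 17:00-19:00.
Wei ∩ Wendy ∩ Gabriel ∩ Omar: 10:00-12:00, 17:00-19:00.
Wei ∩ Wendy ∩ Gabriel ∩ Omar ∩ Kavya: 10:00-12:00, 17:30-19:00.
Summing the common windows: 120 + 90 = 210 minutes.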